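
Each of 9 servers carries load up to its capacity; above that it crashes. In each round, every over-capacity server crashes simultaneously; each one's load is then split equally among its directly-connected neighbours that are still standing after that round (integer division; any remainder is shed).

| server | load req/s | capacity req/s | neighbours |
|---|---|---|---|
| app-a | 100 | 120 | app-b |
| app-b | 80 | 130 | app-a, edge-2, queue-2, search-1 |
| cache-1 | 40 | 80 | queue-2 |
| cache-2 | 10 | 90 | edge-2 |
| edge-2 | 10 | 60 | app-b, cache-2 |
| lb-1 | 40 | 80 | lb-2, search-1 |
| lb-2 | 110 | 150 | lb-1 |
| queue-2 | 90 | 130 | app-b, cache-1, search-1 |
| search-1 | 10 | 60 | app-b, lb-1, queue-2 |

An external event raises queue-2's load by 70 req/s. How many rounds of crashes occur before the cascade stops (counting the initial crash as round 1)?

Round 1 — queue-2 at 160 > 130. queue-2 crashes.
  queue-2 sheds 160 req/s to app-b, cache-1, search-1: 53 each (1 lost).
    app-b: 80+53 = 133 > 130
    cache-1: 40+53 = 93 > 80
    search-1: 10+53 = 63 > 60
Round 2 — app-b, cache-1, search-1 crash.
  app-b sheds 133 req/s to app-a, edge-2: 66 each (1 lost).
    app-a: 100+66 = 166 > 120
    edge-2: 10+66 = 76 > 60
  cache-1 sheds 93 req/s: no online neighbours, lost.
  search-1 sheds 63 req/s to lb-1: 63 each.
    lb-1: 40+63 = 103 > 80
Round 3 — app-a, edge-2, lb-1 crash.
  app-a sheds 166 req/s: no online neighbours, lost.
  edge-2 sheds 76 req/s to cache-2: 76 each.
    cache-2: 10+76 = 86 ≤ 90
  lb-1 sheds 103 req/s to lb-2: 103 each.
    lb-2: 110+103 = 213 > 150
Round 4 — lb-2 crashes.
  lb-2 sheds 213 req/s: no online neighbours, lost.
No further crashes.

4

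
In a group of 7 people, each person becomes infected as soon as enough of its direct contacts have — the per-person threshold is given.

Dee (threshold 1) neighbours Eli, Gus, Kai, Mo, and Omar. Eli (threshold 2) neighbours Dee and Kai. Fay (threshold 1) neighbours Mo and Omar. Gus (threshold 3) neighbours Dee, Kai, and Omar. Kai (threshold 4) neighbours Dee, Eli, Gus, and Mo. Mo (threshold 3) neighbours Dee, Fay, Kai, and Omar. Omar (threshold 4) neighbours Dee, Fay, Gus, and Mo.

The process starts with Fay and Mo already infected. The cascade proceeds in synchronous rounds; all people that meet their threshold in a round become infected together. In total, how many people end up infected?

Round 1 — Fay, Mo become infected (initial).
Round 2 — checking thresholds:
  Dee: 1 of 5 neighbours ≥ 1, becomes infected.
  Kai: 1 of 4 neighbours < 4, below threshold.
  Omar: 2 of 4 neighbours < 4, below threshold.
Round 3 — no new infections; cascade stops.

3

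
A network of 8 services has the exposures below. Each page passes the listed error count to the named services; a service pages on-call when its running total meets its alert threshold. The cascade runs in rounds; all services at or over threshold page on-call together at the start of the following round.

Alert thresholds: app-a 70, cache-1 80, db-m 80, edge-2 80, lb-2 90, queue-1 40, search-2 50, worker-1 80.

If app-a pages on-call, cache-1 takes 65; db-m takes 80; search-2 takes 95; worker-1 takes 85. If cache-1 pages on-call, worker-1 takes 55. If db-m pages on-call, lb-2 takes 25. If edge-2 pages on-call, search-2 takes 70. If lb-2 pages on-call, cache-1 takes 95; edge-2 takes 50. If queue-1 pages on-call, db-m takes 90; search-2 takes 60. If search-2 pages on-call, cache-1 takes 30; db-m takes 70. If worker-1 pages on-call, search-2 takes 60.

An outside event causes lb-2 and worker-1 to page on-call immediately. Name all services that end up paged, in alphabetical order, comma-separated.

Round 1 — lb-2, worker-1 page on-call (initial).
  cache-1: +95 → 95 ≥ 80
  edge-2: +50 → 50 < 80
  search-2: +60 → 60 ≥ 50
Round 2 — cache-1, search-2 page on-call.
  db-m: +70 → 70 < 80
No further pages.

cache-1, lb-2, search-2, worker-1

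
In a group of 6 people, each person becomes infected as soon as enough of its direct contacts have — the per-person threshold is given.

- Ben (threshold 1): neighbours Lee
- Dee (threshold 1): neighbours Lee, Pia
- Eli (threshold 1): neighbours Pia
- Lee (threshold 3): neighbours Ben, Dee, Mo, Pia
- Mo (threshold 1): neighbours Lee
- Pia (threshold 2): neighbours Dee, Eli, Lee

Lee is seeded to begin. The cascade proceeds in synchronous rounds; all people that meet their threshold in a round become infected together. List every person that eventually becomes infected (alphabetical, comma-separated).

Ben, Dee, Eli, Lee, Mo, Pia

Round 1 — Lee becomes infected (initial).
Round 2 — checking thresholds:
  Ben: 1 of 1 neighbours ≥ 1, becomes infected.
  Dee: 1 of 2 neighbours ≥ 1, becomes infected.
  Mo: 1 of 1 neighbours ≥ 1, becomes infected.
  Pia: 1 of 3 neighbours < 2, below threshold.
Round 3 — checking thresholds:
  Pia: 2 of 3 neighbours ≥ 2, becomes infected.
Round 4 — checking thresholds:
  Eli: 1 of 1 neighbours ≥ 1, becomes infected.
Round 5 — no new infections; cascade stops.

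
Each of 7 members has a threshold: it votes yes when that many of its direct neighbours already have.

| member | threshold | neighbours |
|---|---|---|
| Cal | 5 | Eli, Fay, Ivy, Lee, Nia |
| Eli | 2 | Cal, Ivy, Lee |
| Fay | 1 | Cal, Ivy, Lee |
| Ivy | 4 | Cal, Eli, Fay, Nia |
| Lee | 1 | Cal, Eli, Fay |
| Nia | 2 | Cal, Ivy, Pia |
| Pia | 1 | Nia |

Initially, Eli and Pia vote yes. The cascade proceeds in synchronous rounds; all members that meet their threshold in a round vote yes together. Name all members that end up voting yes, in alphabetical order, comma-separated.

Eli, Fay, Lee, Pia

Round 1 — Eli, Pia vote yes (initial).
Round 2 — checking thresholds:
  Cal: 1 of 5 neighbours < 5, below threshold.
  Ivy: 1 of 4 neighbours < 4, below threshold.
  Lee: 1 of 3 neighbours ≥ 1, votes yes.
  Nia: 1 of 3 neighbours < 2, below threshold.
Round 3 — checking thresholds:
  Cal: 2 of 5 neighbours < 5, below threshold.
  Fay: 1 of 3 neighbours ≥ 1, votes yes.
  Ivy: 1 of 4 neighbours < 4, below threshold.
  Nia: 1 of 3 neighbours < 2, below threshold.
Round 4 — no new yes votes; cascade stops.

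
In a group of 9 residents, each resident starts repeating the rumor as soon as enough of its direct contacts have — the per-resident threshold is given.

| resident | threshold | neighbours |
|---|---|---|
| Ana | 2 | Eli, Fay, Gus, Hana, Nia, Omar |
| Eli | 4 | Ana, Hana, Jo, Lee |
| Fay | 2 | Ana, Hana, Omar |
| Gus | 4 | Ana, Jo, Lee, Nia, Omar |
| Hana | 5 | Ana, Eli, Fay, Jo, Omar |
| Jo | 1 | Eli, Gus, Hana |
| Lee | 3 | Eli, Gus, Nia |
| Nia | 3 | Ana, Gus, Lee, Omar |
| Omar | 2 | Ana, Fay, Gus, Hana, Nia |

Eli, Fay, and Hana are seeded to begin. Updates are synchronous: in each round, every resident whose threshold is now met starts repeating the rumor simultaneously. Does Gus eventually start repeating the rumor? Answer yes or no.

Round 1 — Eli, Fay, Hana start repeating the rumor (initial).
Round 2 — checking thresholds:
  Ana: 3 of 6 neighbours ≥ 2, starts repeating the rumor.
  Jo: 2 of 3 neighbours ≥ 1, starts repeating the rumor.
  Lee: 1 of 3 neighbours < 3, not yet.
  Omar: 2 of 5 neighbours ≥ 2, starts repeating the rumor.
Round 3 — no new spreads; cascade stops.

no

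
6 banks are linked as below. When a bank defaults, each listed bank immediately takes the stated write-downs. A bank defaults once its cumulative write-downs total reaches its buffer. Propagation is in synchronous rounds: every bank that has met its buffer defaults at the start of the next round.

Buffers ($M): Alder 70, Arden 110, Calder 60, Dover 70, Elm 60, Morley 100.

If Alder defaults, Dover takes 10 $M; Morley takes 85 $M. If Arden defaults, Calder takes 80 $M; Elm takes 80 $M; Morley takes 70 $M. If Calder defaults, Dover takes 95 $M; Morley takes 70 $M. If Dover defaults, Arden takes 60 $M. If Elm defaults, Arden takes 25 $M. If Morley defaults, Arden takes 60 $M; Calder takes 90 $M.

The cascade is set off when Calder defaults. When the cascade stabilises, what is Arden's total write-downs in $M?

60

Round 1 — Calder defaults (initial).
  Dover: +95 → 95 ≥ 70
  Morley: +70 → 70 < 100
Round 2 — Dover defaults.
  Arden: +60 → 60 < 110
No further defaults.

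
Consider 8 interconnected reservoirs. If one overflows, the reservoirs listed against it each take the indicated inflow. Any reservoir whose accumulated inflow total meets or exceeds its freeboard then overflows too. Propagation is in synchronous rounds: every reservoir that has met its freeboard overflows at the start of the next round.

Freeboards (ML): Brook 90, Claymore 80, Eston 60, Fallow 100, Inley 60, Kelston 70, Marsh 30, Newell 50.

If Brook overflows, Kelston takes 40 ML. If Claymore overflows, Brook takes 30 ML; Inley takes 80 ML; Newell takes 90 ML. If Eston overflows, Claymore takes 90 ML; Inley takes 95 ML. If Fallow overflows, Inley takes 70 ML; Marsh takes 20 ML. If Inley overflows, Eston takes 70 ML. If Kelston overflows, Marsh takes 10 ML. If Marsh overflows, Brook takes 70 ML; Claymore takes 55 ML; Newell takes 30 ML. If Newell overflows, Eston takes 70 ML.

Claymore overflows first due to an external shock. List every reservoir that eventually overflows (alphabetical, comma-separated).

Claymore, Eston, Inley, Newell

Round 1 — Claymore overflows (initial).
  Brook: +30 → 30 < 90
  Inley: +80 → 80 ≥ 60
  Newell: +90 → 90 ≥ 50
Round 2 — Inley, Newell overflow.
  Eston: +70+70 → 140 ≥ 60
Round 3 — Eston overflows.
No further overflows.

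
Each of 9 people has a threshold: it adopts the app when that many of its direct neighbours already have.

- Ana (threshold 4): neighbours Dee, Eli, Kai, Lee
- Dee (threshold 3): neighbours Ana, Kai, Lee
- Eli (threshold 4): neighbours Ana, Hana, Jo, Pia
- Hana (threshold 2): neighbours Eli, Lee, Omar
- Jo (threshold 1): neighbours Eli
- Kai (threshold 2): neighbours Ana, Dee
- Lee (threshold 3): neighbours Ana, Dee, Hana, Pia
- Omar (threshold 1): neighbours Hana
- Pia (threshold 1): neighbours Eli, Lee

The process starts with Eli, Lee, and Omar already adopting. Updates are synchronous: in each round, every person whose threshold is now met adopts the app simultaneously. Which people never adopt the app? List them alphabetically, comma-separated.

Round 1 — Eli, Lee, Omar adopt the app (initial).
Round 2 — checking thresholds:
  Ana: 2 of 4 neighbours < 4, holds.
  Dee: 1 of 3 neighbours < 3, holds.
  Hana: 3 of 3 neighbours ≥ 2, adopts the app.
  Jo: 1 of 1 neighbours ≥ 1, adopts the app.
  Pia: 2 of 2 neighbours ≥ 1, adopts the app.
Round 3 — no new adoptions; cascade stops.

Ana, Dee, Kai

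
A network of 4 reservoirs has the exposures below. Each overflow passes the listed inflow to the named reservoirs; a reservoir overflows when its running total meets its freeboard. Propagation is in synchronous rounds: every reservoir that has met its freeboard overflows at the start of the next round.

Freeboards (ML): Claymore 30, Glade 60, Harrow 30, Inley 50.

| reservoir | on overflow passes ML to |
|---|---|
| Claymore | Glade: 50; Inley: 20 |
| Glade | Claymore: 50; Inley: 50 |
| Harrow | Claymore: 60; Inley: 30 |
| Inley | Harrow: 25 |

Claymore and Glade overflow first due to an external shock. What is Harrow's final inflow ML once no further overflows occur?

Round 1 — Claymore, Glade overflow (initial).
  Inley: +20+50 → 70 ≥ 50
Round 2 — Inley overflows.
  Harrow: +25 → 25 < 30
No further overflows.

25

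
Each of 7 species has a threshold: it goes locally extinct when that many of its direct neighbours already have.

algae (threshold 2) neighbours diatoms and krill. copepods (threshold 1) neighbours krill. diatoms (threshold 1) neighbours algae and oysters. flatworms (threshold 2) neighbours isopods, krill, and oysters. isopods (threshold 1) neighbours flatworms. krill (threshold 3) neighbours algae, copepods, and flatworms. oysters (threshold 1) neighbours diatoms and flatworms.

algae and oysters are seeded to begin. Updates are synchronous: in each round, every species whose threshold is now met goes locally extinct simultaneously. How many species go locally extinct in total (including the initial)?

3

Round 1 — algae, oysters go locally extinct (initial).
Round 2 — checking thresholds:
  diatoms: 2 of 2 neighbours ≥ 1, goes locally extinct.
  flatworms: 1 of 3 neighbours < 2, holds.
  krill: 1 of 3 neighbours < 3, holds.
Round 3 — no new extinctions; cascade stops.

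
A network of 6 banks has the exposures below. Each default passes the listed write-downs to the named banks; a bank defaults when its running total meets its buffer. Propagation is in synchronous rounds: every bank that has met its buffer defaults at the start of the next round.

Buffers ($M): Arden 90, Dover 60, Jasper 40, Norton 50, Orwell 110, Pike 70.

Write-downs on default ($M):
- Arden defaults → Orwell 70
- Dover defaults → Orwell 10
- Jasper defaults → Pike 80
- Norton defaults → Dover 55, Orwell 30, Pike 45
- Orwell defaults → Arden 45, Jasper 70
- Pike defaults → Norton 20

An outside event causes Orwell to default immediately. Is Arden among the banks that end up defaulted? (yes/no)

Round 1 — Orwell defaults (initial).
  Arden: +45 → 45 < 90
  Jasper: +70 → 70 ≥ 40
Round 2 — Jasper defaults.
  Pike: +80 → 80 ≥ 70
Round 3 — Pike defaults.
  Norton: +20 → 20 < 50
No further defaults.

no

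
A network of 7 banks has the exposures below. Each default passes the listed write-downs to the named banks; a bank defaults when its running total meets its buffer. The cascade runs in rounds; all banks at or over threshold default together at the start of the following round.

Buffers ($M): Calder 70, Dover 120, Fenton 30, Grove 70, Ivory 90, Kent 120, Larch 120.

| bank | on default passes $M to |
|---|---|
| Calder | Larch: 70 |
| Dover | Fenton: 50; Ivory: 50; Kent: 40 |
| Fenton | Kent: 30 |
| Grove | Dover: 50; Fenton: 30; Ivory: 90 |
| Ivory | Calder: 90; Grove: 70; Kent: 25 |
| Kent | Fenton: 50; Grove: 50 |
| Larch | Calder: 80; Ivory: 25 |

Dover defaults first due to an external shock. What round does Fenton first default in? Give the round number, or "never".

2

Round 1 — Dover defaults (initial).
  Fenton: +50 → 50 ≥ 30
  Ivory: +50 → 50 < 90
  Kent: +40 → 40 < 120
Round 2 — Fenton defaults.
  Kent: +30 → 70 < 120
No further defaults.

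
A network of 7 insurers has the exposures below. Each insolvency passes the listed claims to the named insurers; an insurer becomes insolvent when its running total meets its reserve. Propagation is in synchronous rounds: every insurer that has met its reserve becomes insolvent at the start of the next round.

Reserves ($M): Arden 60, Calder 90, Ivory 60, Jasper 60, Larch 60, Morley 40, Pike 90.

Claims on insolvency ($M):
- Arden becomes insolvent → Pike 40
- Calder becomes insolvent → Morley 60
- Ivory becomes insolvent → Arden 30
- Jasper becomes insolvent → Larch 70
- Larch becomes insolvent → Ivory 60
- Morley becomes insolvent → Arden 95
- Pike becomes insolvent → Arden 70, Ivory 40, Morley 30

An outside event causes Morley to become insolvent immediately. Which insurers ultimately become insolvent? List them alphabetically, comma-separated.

Arden, Morley

Round 1 — Morley becomes insolvent (initial).
  Arden: +95 → 95 ≥ 60
Round 2 — Arden becomes insolvent.
  Pike: +40 → 40 < 90
No further insolvencies.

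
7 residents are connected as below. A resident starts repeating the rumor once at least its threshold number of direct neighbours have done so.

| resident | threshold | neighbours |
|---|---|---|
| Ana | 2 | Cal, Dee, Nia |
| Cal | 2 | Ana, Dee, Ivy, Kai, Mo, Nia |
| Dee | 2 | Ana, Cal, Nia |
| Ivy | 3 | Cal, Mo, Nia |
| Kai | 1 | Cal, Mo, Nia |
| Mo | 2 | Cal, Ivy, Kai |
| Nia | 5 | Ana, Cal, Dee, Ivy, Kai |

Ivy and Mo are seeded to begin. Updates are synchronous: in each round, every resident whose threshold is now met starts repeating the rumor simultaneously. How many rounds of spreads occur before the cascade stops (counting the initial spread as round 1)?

2

Round 1 — Ivy, Mo start repeating the rumor (initial).
Round 2 — checking thresholds:
  Cal: 2 of 6 neighbours ≥ 2, starts repeating the rumor.
  Kai: 1 of 3 neighbours ≥ 1, starts repeating the rumor.
  Nia: 1 of 5 neighbours < 5, holds.
Round 3 — no new spreads; cascade stops.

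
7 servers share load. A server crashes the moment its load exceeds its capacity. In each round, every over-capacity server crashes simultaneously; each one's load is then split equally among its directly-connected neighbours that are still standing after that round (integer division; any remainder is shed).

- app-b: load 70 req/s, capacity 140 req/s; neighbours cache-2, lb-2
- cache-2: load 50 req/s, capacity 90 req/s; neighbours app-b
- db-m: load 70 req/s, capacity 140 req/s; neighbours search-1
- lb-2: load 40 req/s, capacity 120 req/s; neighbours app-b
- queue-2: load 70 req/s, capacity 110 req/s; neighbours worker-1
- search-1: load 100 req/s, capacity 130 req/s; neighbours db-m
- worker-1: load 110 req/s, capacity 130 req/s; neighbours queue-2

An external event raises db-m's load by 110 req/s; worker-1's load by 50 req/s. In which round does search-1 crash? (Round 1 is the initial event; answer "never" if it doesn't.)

Round 1 — db-m at 180 > 140; worker-1 at 160 > 130. db-m, worker-1 crash.
  db-m sheds 180 req/s to search-1: 180 each.
    search-1: 100+180 = 280 > 130
  worker-1 sheds 160 req/s to queue-2: 160 each.
    queue-2: 70+160 = 230 > 110
Round 2 — queue-2, search-1 crash.
  queue-2 sheds 230 req/s: no online neighbours, lost.
  search-1 sheds 280 req/s: no online neighbours, lost.
No further crashes.

2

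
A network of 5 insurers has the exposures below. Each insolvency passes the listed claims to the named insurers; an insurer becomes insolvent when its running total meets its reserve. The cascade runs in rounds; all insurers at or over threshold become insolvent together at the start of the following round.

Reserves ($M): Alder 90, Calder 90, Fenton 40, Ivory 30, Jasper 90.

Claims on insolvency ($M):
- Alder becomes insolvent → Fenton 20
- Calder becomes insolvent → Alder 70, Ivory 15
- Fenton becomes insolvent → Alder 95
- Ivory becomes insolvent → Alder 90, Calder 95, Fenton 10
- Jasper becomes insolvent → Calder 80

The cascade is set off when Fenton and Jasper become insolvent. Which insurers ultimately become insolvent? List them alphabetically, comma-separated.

Round 1 — Fenton, Jasper become insolvent (initial).
  Alder: +95 → 95 ≥ 90
  Calder: +80 → 80 < 90
Round 2 — Alder becomes insolvent.
No further insolvencies.

Alder, Fenton, Jasper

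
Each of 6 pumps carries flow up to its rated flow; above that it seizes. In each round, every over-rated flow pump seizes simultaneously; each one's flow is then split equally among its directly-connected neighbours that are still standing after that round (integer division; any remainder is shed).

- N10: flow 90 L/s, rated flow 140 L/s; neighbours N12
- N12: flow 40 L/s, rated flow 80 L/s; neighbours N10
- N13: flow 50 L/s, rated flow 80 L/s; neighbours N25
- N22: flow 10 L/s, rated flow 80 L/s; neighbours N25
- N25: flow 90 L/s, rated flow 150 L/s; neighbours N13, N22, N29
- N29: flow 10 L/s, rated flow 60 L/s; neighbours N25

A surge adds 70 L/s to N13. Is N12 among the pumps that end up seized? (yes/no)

no

Round 1 — N13 at 120 > 80. N13 seizes.
  N13 sheds 120 L/s to N25: 120 each.
    N25: 90+120 = 210 > 150
Round 2 — N25 seizes.
  N25 sheds 210 L/s to N22, N29: 105 each.
    N22: 10+105 = 115 > 80
    N29: 10+105 = 115 > 60
Round 3 — N22, N29 seize.
  N22 sheds 115 L/s: no online neighbours, lost.
  N29 sheds 115 L/s: no online neighbours, lost.
No further seizures.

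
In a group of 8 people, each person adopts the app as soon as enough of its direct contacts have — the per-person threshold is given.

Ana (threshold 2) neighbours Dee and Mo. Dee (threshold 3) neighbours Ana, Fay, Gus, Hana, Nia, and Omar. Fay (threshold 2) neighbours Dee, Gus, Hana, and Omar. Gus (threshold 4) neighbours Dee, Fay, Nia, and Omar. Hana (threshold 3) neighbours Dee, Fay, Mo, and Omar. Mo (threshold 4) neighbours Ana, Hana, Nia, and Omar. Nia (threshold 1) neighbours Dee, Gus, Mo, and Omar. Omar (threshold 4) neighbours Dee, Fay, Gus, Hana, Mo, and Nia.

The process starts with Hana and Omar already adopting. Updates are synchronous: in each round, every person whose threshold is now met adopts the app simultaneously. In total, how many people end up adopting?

6

Round 1 — Hana, Omar adopt the app (initial).
Round 2 — checking thresholds:
  Dee: 2 of 6 neighbours < 3, below threshold.
  Fay: 2 of 4 neighbours ≥ 2, adopts the app.
  Gus: 1 of 4 neighbours < 4, below threshold.
  Mo: 2 of 4 neighbours < 4, below threshold.
  Nia: 1 of 4 neighbours ≥ 1, adopts the app.
Round 3 — checking thresholds:
  Dee: 4 of 6 neighbours ≥ 3, adopts the app.
  Gus: 3 of 4 neighbours < 4, below threshold.
  Mo: 3 of 4 neighbours < 4, below threshold.
Round 4 — checking thresholds:
  Ana: 1 of 2 neighbours < 2, below threshold.
  Gus: 4 of 4 neighbours ≥ 4, adopts the app.
  Mo: 3 of 4 neighbours < 4, below threshold.
Round 5 — no new adoptions; cascade stops.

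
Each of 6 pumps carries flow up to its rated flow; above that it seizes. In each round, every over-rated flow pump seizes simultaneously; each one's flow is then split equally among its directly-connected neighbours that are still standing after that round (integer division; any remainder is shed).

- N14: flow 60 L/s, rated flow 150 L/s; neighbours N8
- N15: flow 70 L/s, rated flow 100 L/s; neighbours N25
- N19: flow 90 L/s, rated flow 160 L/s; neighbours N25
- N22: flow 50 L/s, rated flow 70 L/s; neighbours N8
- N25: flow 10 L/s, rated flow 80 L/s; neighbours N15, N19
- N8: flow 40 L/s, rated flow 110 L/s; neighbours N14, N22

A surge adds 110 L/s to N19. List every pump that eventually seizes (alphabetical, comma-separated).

Round 1 — N19 at 200 > 160. N19 seizes.
  N19 sheds 200 L/s to N25: 200 each.
    N25: 10+200 = 210 > 80
Round 2 — N25 seizes.
  N25 sheds 210 L/s to N15: 210 each.
    N15: 70+210 = 280 > 100
Round 3 — N15 seizes.
  N15 sheds 280 L/s: no online neighbours, lost.
No further seizures.

N15, N19, N25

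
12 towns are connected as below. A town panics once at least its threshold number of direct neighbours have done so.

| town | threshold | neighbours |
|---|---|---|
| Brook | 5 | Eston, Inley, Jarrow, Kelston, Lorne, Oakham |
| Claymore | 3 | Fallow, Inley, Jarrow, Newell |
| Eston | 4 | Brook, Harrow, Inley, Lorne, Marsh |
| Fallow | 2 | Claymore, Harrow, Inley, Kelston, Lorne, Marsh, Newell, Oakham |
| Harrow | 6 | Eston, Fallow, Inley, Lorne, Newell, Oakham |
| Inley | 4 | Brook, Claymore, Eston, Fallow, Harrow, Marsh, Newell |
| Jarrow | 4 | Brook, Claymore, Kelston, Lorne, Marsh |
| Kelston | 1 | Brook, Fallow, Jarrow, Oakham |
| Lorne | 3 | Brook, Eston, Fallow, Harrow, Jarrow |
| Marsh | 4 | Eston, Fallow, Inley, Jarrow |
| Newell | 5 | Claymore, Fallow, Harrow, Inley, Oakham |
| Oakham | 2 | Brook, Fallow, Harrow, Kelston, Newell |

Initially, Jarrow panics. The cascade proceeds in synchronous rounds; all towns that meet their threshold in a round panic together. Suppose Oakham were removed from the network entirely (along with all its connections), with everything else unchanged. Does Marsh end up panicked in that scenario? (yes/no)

With Oakham removed:
Round 1 — Jarrow panics (initial).
Round 2 — checking thresholds:
  Brook: 1 of 5 neighbours < 5, below threshold.
  Claymore: 1 of 4 neighbours < 3, below threshold.
  Kelston: 1 of 3 neighbours ≥ 1, panics.
  Lorne: 1 of 5 neighbours < 3, below threshold.
  Marsh: 1 of 4 neighbours < 4, below threshold.
Round 3 — no new panics; cascade stops.

no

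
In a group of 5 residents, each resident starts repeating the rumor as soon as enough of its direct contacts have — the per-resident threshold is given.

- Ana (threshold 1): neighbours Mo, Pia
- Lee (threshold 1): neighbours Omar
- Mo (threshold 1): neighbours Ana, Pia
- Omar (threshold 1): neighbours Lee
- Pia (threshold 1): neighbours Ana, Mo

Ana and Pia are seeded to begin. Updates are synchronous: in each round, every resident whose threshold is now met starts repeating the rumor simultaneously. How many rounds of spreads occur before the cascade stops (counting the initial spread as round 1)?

Round 1 — Ana, Pia start repeating the rumor (initial).
Round 2 — checking thresholds:
  Mo: 2 of 2 neighbours ≥ 1, starts repeating the rumor.
Round 3 — no new spreads; cascade stops.

2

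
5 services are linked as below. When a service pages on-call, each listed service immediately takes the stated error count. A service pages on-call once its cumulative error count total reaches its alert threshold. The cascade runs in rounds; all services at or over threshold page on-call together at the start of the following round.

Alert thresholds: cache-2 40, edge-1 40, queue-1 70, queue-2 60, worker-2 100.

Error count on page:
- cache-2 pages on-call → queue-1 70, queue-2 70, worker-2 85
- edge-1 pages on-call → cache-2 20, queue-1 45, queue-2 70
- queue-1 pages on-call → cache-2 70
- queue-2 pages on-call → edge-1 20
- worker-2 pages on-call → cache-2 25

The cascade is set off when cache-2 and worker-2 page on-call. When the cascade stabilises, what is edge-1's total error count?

20

Round 1 — cache-2, worker-2 page on-call (initial).
  queue-1: +70 → 70 ≥ 70
  queue-2: +70 → 70 ≥ 60
Round 2 — queue-1, queue-2 page on-call.
  edge-1: +20 → 20 < 40
No further pages.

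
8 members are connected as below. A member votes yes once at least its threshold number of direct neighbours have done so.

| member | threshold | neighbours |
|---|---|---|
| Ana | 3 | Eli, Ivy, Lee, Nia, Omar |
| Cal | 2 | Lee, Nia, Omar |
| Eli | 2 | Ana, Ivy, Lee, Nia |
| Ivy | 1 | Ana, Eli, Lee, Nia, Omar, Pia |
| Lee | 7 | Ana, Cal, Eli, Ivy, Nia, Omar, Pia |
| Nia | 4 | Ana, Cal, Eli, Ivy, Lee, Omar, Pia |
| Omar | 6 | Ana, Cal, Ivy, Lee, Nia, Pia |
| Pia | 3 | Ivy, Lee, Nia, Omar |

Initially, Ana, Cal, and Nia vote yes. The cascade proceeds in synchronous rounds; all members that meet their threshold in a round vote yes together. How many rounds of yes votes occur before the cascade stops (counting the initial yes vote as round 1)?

2

Round 1 — Ana, Cal, Nia vote yes (initial).
Round 2 — checking thresholds:
  Eli: 2 of 4 neighbours ≥ 2, votes yes.
  Ivy: 2 of 6 neighbours ≥ 1, votes yes.
  Lee: 3 of 7 neighbours < 7, below threshold.
  Omar: 3 of 6 neighbours < 6, below threshold.
  Pia: 1 of 4 neighbours < 3, below threshold.
Round 3 — no new yes votes; cascade stops.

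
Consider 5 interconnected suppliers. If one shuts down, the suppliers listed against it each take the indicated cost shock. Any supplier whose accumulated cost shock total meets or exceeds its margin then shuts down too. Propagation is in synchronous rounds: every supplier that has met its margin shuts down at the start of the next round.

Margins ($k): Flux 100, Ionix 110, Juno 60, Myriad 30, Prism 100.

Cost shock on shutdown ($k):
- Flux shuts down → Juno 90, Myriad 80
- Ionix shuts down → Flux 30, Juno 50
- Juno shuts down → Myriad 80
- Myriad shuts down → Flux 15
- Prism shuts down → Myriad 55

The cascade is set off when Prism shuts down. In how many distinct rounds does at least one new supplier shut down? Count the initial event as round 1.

Round 1 — Prism shuts down (initial).
  Myriad: +55 → 55 ≥ 30
Round 2 — Myriad shuts down.
  Flux: +15 → 15 < 100
No further shutdowns.

2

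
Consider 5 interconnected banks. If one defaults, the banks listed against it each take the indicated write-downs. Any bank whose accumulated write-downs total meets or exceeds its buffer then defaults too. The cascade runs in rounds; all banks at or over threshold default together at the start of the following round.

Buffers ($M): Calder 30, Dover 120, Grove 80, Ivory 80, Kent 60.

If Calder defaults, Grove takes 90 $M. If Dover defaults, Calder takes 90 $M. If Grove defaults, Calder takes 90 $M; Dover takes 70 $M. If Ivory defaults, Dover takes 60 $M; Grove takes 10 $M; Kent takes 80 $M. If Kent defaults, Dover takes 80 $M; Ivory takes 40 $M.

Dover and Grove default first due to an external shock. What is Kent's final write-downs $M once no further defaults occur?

0

Round 1 — Dover, Grove default (initial).
  Calder: +90+90 → 180 ≥ 30
Round 2 — Calder defaults.
No further defaults.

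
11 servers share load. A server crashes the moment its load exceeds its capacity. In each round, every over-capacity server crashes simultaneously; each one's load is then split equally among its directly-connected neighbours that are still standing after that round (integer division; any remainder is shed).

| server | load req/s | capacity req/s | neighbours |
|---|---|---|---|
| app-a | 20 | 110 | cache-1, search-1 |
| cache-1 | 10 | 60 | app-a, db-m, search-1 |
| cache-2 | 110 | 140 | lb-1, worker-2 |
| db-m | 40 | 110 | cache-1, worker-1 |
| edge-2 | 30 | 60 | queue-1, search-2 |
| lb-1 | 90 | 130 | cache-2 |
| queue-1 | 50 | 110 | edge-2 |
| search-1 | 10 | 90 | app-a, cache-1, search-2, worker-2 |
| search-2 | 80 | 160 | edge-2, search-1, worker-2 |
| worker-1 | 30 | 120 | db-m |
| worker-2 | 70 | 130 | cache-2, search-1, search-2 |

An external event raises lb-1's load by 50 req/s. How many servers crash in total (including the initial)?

Round 1 — lb-1 at 140 > 130. lb-1 crashes.
  lb-1 sheds 140 req/s to cache-2: 140 each.
    cache-2: 110+140 = 250 > 140
Round 2 — cache-2 crashes.
  cache-2 sheds 250 req/s to worker-2: 250 each.
    worker-2: 70+250 = 320 > 130
Round 3 — worker-2 crashes.
  worker-2 sheds 320 req/s to search-1, search-2: 160 each.
    search-1: 10+160 = 170 > 90
    search-2: 80+160 = 240 > 160
Round 4 — search-1, search-2 crash.
  search-1 sheds 170 req/s to app-a, cache-1: 85 each.
    app-a: 20+85 = 105 ≤ 110
    cache-1: 10+85 = 95 > 60
  search-2 sheds 240 req/s to edge-2: 240 each.
    edge-2: 30+240 = 270 > 60
Round 5 — cache-1, edge-2 crash.
  cache-1 sheds 95 req/s to app-a, db-m: 47 each (1 lost).
    app-a: 105+47 = 152 > 110
    db-m: 40+47 = 87 ≤ 110
  edge-2 sheds 270 req/s to queue-1: 270 each.
    queue-1: 50+270 = 320 > 110
Round 6 — app-a, queue-1 crash.
  app-a sheds 152 req/s: no online neighbours, lost.
  queue-1 sheds 320 req/s: no online neighbours, lost.
No further crashes.

9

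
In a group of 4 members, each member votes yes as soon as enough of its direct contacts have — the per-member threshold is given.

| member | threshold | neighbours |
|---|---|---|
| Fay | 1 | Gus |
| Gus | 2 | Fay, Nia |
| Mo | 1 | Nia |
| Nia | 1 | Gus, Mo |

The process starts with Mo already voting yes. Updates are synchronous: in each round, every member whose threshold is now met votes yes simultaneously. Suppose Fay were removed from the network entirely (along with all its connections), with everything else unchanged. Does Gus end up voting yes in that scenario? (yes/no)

With Fay removed:
Round 1 — Mo votes yes (initial).
Round 2 — checking thresholds:
  Nia: 1 of 2 neighbours ≥ 1, votes yes.
Round 3 — no new yes votes; cascade stops.

no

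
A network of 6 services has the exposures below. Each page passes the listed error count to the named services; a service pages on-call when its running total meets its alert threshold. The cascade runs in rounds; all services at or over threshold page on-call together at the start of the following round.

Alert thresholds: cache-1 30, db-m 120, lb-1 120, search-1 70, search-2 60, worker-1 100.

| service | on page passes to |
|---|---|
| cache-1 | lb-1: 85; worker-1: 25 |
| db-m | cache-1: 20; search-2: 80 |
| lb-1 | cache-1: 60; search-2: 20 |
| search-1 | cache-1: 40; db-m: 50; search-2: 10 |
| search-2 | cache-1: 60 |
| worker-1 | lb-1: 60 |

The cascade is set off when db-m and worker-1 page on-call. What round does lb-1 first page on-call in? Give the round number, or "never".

Round 1 — db-m, worker-1 page on-call (initial).
  cache-1: +20 → 20 < 30
  lb-1: +60 → 60 < 120
  search-2: +80 → 80 ≥ 60
Round 2 — search-2 pages on-call.
  cache-1: +60 → 80 ≥ 30
Round 3 — cache-1 pages on-call.
  lb-1: +85 → 145 ≥ 120
Round 4 — lb-1 pages on-call.
No further pages.

4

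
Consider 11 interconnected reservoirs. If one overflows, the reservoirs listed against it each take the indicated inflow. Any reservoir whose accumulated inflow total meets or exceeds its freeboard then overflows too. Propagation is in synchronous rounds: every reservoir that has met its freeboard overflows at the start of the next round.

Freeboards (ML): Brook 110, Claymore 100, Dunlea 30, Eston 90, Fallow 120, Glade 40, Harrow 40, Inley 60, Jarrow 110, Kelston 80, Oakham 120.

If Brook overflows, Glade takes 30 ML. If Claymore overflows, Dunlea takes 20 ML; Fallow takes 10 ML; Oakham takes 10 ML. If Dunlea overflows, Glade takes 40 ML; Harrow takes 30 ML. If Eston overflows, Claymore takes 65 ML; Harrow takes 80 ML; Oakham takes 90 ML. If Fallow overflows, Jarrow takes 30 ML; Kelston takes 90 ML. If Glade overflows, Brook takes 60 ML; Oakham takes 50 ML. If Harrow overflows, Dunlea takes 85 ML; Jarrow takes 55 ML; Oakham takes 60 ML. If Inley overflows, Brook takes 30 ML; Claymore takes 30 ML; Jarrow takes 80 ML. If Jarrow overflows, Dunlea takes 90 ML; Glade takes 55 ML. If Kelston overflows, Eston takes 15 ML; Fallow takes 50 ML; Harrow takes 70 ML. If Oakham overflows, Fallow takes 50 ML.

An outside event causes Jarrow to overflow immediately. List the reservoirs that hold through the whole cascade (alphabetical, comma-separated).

Brook, Claymore, Eston, Fallow, Harrow, Inley, Kelston, Oakham

Round 1 — Jarrow overflows (initial).
  Dunlea: +90 → 90 ≥ 30
  Glade: +55 → 55 ≥ 40
Round 2 — Dunlea, Glade overflow.
  Brook: +60 → 60 < 110
  Harrow: +30 → 30 < 40
  Oakham: +50 → 50 < 120
No further overflows.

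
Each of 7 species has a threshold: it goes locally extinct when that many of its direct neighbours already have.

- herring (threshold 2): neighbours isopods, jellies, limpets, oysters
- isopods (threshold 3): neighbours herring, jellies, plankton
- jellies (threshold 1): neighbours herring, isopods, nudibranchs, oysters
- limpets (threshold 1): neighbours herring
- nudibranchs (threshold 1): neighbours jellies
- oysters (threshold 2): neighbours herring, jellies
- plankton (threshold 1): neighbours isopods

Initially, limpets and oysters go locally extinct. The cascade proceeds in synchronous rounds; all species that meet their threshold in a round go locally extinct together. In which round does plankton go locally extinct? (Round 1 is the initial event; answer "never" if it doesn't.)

Round 1 — limpets, oysters go locally extinct (initial).
Round 2 — checking thresholds:
  herring: 2 of 4 neighbours ≥ 2, goes locally extinct.
  jellies: 1 of 4 neighbours ≥ 1, goes locally extinct.
Round 3 — checking thresholds:
  isopods: 2 of 3 neighbours < 3, holds.
  nudibranchs: 1 of 1 neighbours ≥ 1, goes locally extinct.
Round 4 — no new extinctions; cascade stops.

never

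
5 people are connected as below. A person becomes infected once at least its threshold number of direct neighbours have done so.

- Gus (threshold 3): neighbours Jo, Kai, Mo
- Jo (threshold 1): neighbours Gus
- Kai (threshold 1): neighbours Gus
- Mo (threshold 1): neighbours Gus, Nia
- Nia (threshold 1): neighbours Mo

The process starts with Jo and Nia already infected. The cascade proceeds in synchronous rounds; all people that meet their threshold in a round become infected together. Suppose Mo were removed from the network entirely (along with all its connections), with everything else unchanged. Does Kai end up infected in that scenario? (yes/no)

no

With Mo removed:
Round 1 — Jo, Nia become infected (initial).
Round 2 — no new infections; cascade stops.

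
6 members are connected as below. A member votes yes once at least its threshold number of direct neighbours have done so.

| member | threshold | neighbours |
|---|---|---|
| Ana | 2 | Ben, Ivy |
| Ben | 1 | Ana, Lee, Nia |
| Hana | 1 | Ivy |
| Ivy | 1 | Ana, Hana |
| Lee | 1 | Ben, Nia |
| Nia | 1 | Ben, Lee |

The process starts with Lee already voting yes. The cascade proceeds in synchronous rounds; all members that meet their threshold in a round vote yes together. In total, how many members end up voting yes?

3

Round 1 — Lee votes yes (initial).
Round 2 — checking thresholds:
  Ben: 1 of 3 neighbours ≥ 1, votes yes.
  Nia: 1 of 2 neighbours ≥ 1, votes yes.
Round 3 — no new yes votes; cascade stops.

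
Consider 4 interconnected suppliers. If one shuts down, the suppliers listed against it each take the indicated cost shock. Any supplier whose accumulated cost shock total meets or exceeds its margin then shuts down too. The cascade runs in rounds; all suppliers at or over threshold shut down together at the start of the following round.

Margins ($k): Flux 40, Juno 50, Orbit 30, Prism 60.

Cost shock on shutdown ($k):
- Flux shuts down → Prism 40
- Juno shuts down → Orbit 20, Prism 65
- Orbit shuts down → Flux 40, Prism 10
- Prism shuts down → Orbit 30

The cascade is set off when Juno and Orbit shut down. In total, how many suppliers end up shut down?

Round 1 — Juno, Orbit shut down (initial).
  Flux: +40 → 40 ≥ 40
  Prism: +65+10 → 75 ≥ 60
Round 2 — Flux, Prism shut down.
No further shutdowns.

4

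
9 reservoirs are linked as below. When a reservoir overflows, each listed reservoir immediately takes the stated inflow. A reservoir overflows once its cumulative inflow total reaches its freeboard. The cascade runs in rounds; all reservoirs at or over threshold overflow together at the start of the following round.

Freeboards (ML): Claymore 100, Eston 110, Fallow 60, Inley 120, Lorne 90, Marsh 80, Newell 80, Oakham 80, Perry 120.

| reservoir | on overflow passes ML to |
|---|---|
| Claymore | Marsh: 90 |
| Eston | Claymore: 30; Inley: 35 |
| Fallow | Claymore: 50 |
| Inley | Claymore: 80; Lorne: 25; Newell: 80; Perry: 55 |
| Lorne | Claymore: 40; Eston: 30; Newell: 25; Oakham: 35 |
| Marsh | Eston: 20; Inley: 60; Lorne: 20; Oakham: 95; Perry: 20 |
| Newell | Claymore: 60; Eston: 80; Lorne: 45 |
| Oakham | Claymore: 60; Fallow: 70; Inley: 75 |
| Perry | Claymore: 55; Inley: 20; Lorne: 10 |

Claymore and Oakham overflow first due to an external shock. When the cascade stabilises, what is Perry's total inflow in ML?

Round 1 — Claymore, Oakham overflow (initial).
  Fallow: +70 → 70 ≥ 60
  Inley: +75 → 75 < 120
  Marsh: +90 → 90 ≥ 80
Round 2 — Fallow, Marsh overflow.
  Eston: +20 → 20 < 110
  Inley: +60 → 135 ≥ 120
  Lorne: +20 → 20 < 90
  Perry: +20 → 20 < 120
Round 3 — Inley overflows.
  Lorne: +25 → 45 < 90
  Newell: +80 → 80 ≥ 80
  Perry: +55 → 75 < 120
Round 4 — Newell overflows.
  Eston: +80 → 100 < 110
  Lorne: +45 → 90 ≥ 90
Round 5 — Lorne overflows.
  Eston: +30 → 130 ≥ 110
Round 6 — Eston overflows.
No further overflows.

75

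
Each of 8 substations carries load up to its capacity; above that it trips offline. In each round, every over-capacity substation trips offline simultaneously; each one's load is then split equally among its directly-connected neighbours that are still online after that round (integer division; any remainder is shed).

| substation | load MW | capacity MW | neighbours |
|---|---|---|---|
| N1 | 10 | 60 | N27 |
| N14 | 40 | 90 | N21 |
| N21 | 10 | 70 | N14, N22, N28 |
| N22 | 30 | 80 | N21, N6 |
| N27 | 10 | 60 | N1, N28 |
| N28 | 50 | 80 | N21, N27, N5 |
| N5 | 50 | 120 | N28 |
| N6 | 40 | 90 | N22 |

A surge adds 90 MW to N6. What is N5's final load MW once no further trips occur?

Round 1 — N6 at 130 > 90. N6 trips offline.
  N6 sheds 130 MW to N22: 130 each.
    N22: 30+130 = 160 > 80
Round 2 — N22 trips offline.
  N22 sheds 160 MW to N21: 160 each.
    N21: 10+160 = 170 > 70
Round 3 — N21 trips offline.
  N21 sheds 170 MW to N14, N28: 85 each.
    N14: 40+85 = 125 > 90
    N28: 50+85 = 135 > 80
Round 4 — N14, N28 trip offline.
  N14 sheds 125 MW: no online neighbours, lost.
  N28 sheds 135 MW to N27, N5: 67 each (1 lost).
    N27: 10+67 = 77 > 60
    N5: 50+67 = 117 ≤ 120
Round 5 — N27 trips offline.
  N27 sheds 77 MW to N1: 77 each.
    N1: 10+77 = 87 > 60
Round 6 — N1 trips offline.
  N1 sheds 87 MW: no online neighbours, lost.
No further trips.

117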